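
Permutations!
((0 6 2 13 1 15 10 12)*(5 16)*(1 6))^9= (0 12 10 15 1)(5 16)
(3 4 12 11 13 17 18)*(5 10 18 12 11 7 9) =(3 4 11 13 17 12 7 9 5 10 18) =[0, 1, 2, 4, 11, 10, 6, 9, 8, 5, 18, 13, 7, 17, 14, 15, 16, 12, 3]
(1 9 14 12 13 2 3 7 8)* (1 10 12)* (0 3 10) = (0 3 7 8)(1 9 14)(2 10 12 13) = [3, 9, 10, 7, 4, 5, 6, 8, 0, 14, 12, 11, 13, 2, 1]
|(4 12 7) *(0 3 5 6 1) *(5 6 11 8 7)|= |(0 3 6 1)(4 12 5 11 8 7)|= 12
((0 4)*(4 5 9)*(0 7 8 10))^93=(0 9 7 10 5 4 8)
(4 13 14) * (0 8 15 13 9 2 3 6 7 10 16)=(0 8 15 13 14 4 9 2 3 6 7 10 16)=[8, 1, 3, 6, 9, 5, 7, 10, 15, 2, 16, 11, 12, 14, 4, 13, 0]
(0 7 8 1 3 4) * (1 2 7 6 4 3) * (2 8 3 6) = (8)(0 2 7 3 6 4) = [2, 1, 7, 6, 0, 5, 4, 3, 8]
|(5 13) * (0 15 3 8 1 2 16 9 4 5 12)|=|(0 15 3 8 1 2 16 9 4 5 13 12)|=12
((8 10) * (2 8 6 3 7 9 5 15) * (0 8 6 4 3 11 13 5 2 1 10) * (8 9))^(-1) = (0 8 7 3 4 10 1 15 5 13 11 6 2 9)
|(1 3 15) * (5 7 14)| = |(1 3 15)(5 7 14)| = 3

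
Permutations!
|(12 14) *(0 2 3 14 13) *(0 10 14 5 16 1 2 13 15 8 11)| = 40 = |(0 13 10 14 12 15 8 11)(1 2 3 5 16)|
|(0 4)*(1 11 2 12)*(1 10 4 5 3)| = 9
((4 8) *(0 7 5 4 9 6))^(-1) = (0 6 9 8 4 5 7)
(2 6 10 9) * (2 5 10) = [0, 1, 6, 3, 4, 10, 2, 7, 8, 5, 9] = (2 6)(5 10 9)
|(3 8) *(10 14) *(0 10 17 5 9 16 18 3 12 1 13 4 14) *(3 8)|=|(0 10)(1 13 4 14 17 5 9 16 18 8 12)|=22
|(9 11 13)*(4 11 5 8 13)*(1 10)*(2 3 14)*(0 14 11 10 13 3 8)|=12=|(0 14 2 8 3 11 4 10 1 13 9 5)|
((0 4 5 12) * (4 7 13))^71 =((0 7 13 4 5 12))^71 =(0 12 5 4 13 7)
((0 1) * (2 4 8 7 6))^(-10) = (8)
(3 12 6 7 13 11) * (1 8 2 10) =(1 8 2 10)(3 12 6 7 13 11) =[0, 8, 10, 12, 4, 5, 7, 13, 2, 9, 1, 3, 6, 11]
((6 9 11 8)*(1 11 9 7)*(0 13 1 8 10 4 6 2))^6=((0 13 1 11 10 4 6 7 8 2))^6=(0 6 1 8 10)(2 4 13 7 11)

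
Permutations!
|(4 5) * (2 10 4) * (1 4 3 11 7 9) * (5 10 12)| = |(1 4 10 3 11 7 9)(2 12 5)| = 21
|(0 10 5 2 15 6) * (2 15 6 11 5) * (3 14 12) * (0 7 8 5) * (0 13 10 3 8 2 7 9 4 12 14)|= 12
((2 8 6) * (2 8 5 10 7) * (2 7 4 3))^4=(2 3 4 10 5)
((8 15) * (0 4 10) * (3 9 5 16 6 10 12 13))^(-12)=((0 4 12 13 3 9 5 16 6 10)(8 15))^(-12)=(0 6 5 3 12)(4 10 16 9 13)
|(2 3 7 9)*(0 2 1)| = |(0 2 3 7 9 1)| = 6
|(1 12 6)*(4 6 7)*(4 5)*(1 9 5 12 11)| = |(1 11)(4 6 9 5)(7 12)| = 4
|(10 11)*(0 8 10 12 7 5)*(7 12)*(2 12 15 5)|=9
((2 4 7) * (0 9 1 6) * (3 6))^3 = (0 3 9 6 1)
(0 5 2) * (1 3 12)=(0 5 2)(1 3 12)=[5, 3, 0, 12, 4, 2, 6, 7, 8, 9, 10, 11, 1]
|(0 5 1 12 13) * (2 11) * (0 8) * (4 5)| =14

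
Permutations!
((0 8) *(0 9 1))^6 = (0 9)(1 8)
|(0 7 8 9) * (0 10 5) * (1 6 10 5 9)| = |(0 7 8 1 6 10 9 5)| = 8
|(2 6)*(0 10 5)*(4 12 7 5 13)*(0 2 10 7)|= 9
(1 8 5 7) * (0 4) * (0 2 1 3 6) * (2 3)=(0 4 3 6)(1 8 5 7 2)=[4, 8, 1, 6, 3, 7, 0, 2, 5]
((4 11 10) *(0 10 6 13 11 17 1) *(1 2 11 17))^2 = (0 4)(1 10)(2 6 17 11 13)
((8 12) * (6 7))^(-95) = (6 7)(8 12) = ((6 7)(8 12))^(-95)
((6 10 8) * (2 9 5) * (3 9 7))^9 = (10)(2 5 9 3 7)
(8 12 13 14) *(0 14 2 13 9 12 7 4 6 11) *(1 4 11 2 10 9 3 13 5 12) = [14, 4, 5, 13, 6, 12, 2, 11, 7, 1, 9, 0, 3, 10, 8] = (0 14 8 7 11)(1 4 6 2 5 12 3 13 10 9)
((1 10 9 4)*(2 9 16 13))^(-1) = (1 4 9 2 13 16 10)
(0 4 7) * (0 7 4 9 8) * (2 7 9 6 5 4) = (0 6 5 4 2 7 9 8) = [6, 1, 7, 3, 2, 4, 5, 9, 0, 8]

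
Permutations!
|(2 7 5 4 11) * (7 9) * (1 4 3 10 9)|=20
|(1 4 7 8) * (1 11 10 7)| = |(1 4)(7 8 11 10)| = 4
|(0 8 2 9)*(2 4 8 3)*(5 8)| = 12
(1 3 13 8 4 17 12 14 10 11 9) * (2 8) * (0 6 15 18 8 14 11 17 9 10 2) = (0 6 15 18 8 4 9 1 3 13)(2 14)(10 17 12 11) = [6, 3, 14, 13, 9, 5, 15, 7, 4, 1, 17, 10, 11, 0, 2, 18, 16, 12, 8]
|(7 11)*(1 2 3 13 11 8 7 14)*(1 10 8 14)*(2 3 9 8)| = |(1 3 13 11)(2 9 8 7 14 10)| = 12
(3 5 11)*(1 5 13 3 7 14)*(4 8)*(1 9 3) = (1 5 11 7 14 9 3 13)(4 8) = [0, 5, 2, 13, 8, 11, 6, 14, 4, 3, 10, 7, 12, 1, 9]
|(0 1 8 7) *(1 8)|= 3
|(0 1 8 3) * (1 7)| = 5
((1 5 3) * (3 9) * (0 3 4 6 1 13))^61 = ((0 3 13)(1 5 9 4 6))^61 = (0 3 13)(1 5 9 4 6)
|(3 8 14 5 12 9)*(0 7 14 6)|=9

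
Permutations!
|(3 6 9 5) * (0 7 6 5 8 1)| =6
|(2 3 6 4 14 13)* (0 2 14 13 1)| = |(0 2 3 6 4 13 14 1)| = 8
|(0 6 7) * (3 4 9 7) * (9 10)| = 7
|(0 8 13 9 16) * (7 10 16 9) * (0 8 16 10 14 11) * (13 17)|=|(0 16 8 17 13 7 14 11)|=8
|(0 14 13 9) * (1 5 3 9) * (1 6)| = |(0 14 13 6 1 5 3 9)| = 8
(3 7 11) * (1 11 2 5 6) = (1 11 3 7 2 5 6) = [0, 11, 5, 7, 4, 6, 1, 2, 8, 9, 10, 3]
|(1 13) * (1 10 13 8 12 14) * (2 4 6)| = 12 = |(1 8 12 14)(2 4 6)(10 13)|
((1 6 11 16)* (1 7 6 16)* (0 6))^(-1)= ((0 6 11 1 16 7))^(-1)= (0 7 16 1 11 6)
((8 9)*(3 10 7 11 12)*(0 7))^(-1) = (0 10 3 12 11 7)(8 9)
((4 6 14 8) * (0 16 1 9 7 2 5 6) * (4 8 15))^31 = ((0 16 1 9 7 2 5 6 14 15 4))^31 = (0 15 6 2 9 16 4 14 5 7 1)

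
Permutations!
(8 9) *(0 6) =(0 6)(8 9) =[6, 1, 2, 3, 4, 5, 0, 7, 9, 8]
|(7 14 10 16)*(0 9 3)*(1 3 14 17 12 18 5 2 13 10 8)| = 18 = |(0 9 14 8 1 3)(2 13 10 16 7 17 12 18 5)|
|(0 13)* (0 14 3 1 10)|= |(0 13 14 3 1 10)|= 6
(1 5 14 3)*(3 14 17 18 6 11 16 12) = (1 5 17 18 6 11 16 12 3) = [0, 5, 2, 1, 4, 17, 11, 7, 8, 9, 10, 16, 3, 13, 14, 15, 12, 18, 6]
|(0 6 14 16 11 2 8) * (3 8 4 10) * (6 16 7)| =24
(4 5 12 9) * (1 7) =(1 7)(4 5 12 9) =[0, 7, 2, 3, 5, 12, 6, 1, 8, 4, 10, 11, 9]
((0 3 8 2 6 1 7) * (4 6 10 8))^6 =(10)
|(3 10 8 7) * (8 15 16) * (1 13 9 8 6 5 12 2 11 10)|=24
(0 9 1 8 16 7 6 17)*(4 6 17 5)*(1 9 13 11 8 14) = (0 13 11 8 16 7 17)(1 14)(4 6 5) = [13, 14, 2, 3, 6, 4, 5, 17, 16, 9, 10, 8, 12, 11, 1, 15, 7, 0]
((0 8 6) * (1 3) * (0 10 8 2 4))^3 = ((0 2 4)(1 3)(6 10 8))^3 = (10)(1 3)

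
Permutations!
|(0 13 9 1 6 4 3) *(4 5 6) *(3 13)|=4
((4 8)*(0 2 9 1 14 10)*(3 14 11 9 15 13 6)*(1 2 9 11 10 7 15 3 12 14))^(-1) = ((0 9 2 3 1 10)(4 8)(6 12 14 7 15 13))^(-1) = (0 10 1 3 2 9)(4 8)(6 13 15 7 14 12)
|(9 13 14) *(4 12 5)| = |(4 12 5)(9 13 14)| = 3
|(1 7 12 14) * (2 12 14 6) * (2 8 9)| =15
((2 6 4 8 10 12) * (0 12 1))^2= ((0 12 2 6 4 8 10 1))^2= (0 2 4 10)(1 12 6 8)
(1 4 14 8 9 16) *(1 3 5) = (1 4 14 8 9 16 3 5) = [0, 4, 2, 5, 14, 1, 6, 7, 9, 16, 10, 11, 12, 13, 8, 15, 3]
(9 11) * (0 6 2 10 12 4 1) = (0 6 2 10 12 4 1)(9 11) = [6, 0, 10, 3, 1, 5, 2, 7, 8, 11, 12, 9, 4]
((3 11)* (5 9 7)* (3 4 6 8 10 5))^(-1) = (3 7 9 5 10 8 6 4 11)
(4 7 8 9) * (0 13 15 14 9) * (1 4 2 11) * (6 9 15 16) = [13, 4, 11, 3, 7, 5, 9, 8, 0, 2, 10, 1, 12, 16, 15, 14, 6] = (0 13 16 6 9 2 11 1 4 7 8)(14 15)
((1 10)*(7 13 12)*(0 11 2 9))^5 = (0 11 2 9)(1 10)(7 12 13)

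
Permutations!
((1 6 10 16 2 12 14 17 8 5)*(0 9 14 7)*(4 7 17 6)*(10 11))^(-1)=((0 9 14 6 11 10 16 2 12 17 8 5 1 4 7))^(-1)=(0 7 4 1 5 8 17 12 2 16 10 11 6 14 9)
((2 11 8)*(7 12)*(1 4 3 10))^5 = ((1 4 3 10)(2 11 8)(7 12))^5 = (1 4 3 10)(2 8 11)(7 12)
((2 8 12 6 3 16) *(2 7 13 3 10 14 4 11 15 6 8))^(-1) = (3 13 7 16)(4 14 10 6 15 11)(8 12) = ((3 16 7 13)(4 11 15 6 10 14)(8 12))^(-1)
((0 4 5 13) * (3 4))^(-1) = (0 13 5 4 3)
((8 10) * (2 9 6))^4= (10)(2 9 6)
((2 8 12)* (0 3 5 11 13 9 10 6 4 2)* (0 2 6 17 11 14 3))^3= ((2 8 12)(3 5 14)(4 6)(9 10 17 11 13))^3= (4 6)(9 11 10 13 17)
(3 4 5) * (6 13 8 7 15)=(3 4 5)(6 13 8 7 15)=[0, 1, 2, 4, 5, 3, 13, 15, 7, 9, 10, 11, 12, 8, 14, 6]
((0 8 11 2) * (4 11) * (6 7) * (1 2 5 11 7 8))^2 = (11)(0 2 1)(4 6)(7 8)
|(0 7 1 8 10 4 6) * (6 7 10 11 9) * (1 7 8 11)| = |(0 10 4 8 1 11 9 6)| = 8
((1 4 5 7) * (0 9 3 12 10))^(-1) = ((0 9 3 12 10)(1 4 5 7))^(-1) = (0 10 12 3 9)(1 7 5 4)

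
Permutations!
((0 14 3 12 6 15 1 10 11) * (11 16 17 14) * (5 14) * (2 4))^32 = (1 16 5 3 6)(10 17 14 12 15)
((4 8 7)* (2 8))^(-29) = (2 4 7 8)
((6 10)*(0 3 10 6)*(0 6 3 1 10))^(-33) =(0 10 3 1 6) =((0 1 10 6 3))^(-33)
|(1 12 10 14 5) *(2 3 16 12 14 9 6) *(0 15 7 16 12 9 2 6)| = |(0 15 7 16 9)(1 14 5)(2 3 12 10)| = 60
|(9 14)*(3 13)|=2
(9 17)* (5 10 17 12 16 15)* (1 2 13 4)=(1 2 13 4)(5 10 17 9 12 16 15)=[0, 2, 13, 3, 1, 10, 6, 7, 8, 12, 17, 11, 16, 4, 14, 5, 15, 9]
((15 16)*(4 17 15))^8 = ((4 17 15 16))^8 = (17)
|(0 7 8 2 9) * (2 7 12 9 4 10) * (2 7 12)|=|(0 2 4 10 7 8 12 9)|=8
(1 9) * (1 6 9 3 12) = [0, 3, 2, 12, 4, 5, 9, 7, 8, 6, 10, 11, 1] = (1 3 12)(6 9)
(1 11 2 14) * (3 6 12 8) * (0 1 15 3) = (0 1 11 2 14 15 3 6 12 8) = [1, 11, 14, 6, 4, 5, 12, 7, 0, 9, 10, 2, 8, 13, 15, 3]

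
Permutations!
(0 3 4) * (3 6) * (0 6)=[0, 1, 2, 4, 6, 5, 3]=(3 4 6)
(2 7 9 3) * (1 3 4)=(1 3 2 7 9 4)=[0, 3, 7, 2, 1, 5, 6, 9, 8, 4]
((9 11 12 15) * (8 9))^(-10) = (15)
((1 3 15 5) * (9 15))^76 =(1 3 9 15 5)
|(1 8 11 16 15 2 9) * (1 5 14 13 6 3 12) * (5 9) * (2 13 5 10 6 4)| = 12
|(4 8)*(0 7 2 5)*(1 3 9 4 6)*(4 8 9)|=12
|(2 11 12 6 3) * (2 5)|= |(2 11 12 6 3 5)|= 6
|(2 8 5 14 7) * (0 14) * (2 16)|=7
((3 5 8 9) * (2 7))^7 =(2 7)(3 9 8 5)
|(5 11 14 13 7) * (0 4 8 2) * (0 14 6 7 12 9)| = |(0 4 8 2 14 13 12 9)(5 11 6 7)| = 8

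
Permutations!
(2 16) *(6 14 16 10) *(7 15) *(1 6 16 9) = (1 6 14 9)(2 10 16)(7 15) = [0, 6, 10, 3, 4, 5, 14, 15, 8, 1, 16, 11, 12, 13, 9, 7, 2]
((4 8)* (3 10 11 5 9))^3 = (3 5 10 9 11)(4 8)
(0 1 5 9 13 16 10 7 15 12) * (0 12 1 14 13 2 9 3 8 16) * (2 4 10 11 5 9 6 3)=(0 14 13)(1 9 4 10 7 15)(2 6 3 8 16 11 5)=[14, 9, 6, 8, 10, 2, 3, 15, 16, 4, 7, 5, 12, 0, 13, 1, 11]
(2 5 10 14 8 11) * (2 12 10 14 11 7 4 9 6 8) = [0, 1, 5, 3, 9, 14, 8, 4, 7, 6, 11, 12, 10, 13, 2] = (2 5 14)(4 9 6 8 7)(10 11 12)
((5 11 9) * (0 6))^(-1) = (0 6)(5 9 11)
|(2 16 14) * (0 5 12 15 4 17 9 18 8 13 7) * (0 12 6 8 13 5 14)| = |(0 14 2 16)(4 17 9 18 13 7 12 15)(5 6 8)| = 24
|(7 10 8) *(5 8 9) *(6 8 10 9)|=6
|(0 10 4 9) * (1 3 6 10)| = 7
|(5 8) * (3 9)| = |(3 9)(5 8)| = 2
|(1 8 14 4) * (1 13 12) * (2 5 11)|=|(1 8 14 4 13 12)(2 5 11)|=6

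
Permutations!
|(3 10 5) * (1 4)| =6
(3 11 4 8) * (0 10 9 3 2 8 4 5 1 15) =(0 10 9 3 11 5 1 15)(2 8) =[10, 15, 8, 11, 4, 1, 6, 7, 2, 3, 9, 5, 12, 13, 14, 0]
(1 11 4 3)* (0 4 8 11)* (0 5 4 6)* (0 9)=(0 6 9)(1 5 4 3)(8 11)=[6, 5, 2, 1, 3, 4, 9, 7, 11, 0, 10, 8]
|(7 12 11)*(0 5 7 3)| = 6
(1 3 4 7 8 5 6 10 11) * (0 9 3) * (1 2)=(0 9 3 4 7 8 5 6 10 11 2 1)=[9, 0, 1, 4, 7, 6, 10, 8, 5, 3, 11, 2]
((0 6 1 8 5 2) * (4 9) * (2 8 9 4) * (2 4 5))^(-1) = (0 2 8 5 4 9 1 6) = ((0 6 1 9 4 5 8 2))^(-1)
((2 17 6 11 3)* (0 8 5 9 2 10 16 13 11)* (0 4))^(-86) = ((0 8 5 9 2 17 6 4)(3 10 16 13 11))^(-86) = (0 5 2 6)(3 11 13 16 10)(4 8 9 17)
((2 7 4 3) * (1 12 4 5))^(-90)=(1 12 4 3 2 7 5)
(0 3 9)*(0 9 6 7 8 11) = (0 3 6 7 8 11) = [3, 1, 2, 6, 4, 5, 7, 8, 11, 9, 10, 0]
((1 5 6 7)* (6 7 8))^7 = (1 5 7)(6 8)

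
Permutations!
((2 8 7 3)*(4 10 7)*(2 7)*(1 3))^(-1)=(1 7 3)(2 10 4 8)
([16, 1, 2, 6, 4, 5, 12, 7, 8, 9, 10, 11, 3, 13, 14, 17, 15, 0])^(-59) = [16, 1, 2, 6, 4, 5, 12, 7, 8, 9, 10, 11, 3, 13, 14, 17, 15, 0]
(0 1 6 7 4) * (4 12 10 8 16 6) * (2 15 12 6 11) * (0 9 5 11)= (0 1 4 9 5 11 2 15 12 10 8 16)(6 7)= [1, 4, 15, 3, 9, 11, 7, 6, 16, 5, 8, 2, 10, 13, 14, 12, 0]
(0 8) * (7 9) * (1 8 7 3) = [7, 8, 2, 1, 4, 5, 6, 9, 0, 3] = (0 7 9 3 1 8)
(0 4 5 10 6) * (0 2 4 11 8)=(0 11 8)(2 4 5 10 6)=[11, 1, 4, 3, 5, 10, 2, 7, 0, 9, 6, 8]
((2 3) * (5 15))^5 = ((2 3)(5 15))^5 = (2 3)(5 15)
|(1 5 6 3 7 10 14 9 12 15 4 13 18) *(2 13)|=|(1 5 6 3 7 10 14 9 12 15 4 2 13 18)|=14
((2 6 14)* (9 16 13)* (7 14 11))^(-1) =(2 14 7 11 6)(9 13 16) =((2 6 11 7 14)(9 16 13))^(-1)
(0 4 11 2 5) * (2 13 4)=(0 2 5)(4 11 13)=[2, 1, 5, 3, 11, 0, 6, 7, 8, 9, 10, 13, 12, 4]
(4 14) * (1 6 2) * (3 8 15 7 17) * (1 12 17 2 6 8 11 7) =[0, 8, 12, 11, 14, 5, 6, 2, 15, 9, 10, 7, 17, 13, 4, 1, 16, 3] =(1 8 15)(2 12 17 3 11 7)(4 14)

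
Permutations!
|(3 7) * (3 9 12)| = 4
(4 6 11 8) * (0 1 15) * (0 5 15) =(0 1)(4 6 11 8)(5 15) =[1, 0, 2, 3, 6, 15, 11, 7, 4, 9, 10, 8, 12, 13, 14, 5]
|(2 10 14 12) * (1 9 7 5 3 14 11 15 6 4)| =13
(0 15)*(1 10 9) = (0 15)(1 10 9) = [15, 10, 2, 3, 4, 5, 6, 7, 8, 1, 9, 11, 12, 13, 14, 0]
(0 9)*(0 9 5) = (9)(0 5) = [5, 1, 2, 3, 4, 0, 6, 7, 8, 9]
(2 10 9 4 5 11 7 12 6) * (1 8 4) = (1 8 4 5 11 7 12 6 2 10 9) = [0, 8, 10, 3, 5, 11, 2, 12, 4, 1, 9, 7, 6]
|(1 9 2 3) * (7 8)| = |(1 9 2 3)(7 8)| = 4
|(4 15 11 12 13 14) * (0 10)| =6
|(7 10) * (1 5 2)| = 6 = |(1 5 2)(7 10)|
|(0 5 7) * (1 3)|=6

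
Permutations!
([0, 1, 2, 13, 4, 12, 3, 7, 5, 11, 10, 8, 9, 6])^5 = (3 6 13)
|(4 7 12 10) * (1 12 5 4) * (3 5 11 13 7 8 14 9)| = 6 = |(1 12 10)(3 5 4 8 14 9)(7 11 13)|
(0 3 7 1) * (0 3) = (1 3 7) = [0, 3, 2, 7, 4, 5, 6, 1]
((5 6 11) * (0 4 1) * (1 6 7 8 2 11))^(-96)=(2 8 7 5 11)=((0 4 6 1)(2 11 5 7 8))^(-96)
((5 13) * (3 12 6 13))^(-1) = (3 5 13 6 12)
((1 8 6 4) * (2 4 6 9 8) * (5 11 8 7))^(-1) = (1 4 2)(5 7 9 8 11) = ((1 2 4)(5 11 8 9 7))^(-1)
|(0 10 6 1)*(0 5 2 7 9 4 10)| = 8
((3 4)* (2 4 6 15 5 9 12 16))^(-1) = ((2 4 3 6 15 5 9 12 16))^(-1) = (2 16 12 9 5 15 6 3 4)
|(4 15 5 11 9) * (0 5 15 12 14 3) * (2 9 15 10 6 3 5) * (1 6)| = 13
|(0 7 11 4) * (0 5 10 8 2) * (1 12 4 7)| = |(0 1 12 4 5 10 8 2)(7 11)| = 8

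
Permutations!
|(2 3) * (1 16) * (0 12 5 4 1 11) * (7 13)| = |(0 12 5 4 1 16 11)(2 3)(7 13)| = 14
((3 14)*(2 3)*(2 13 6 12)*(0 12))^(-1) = (0 6 13 14 3 2 12)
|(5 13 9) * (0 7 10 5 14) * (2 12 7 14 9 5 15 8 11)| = |(0 14)(2 12 7 10 15 8 11)(5 13)| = 14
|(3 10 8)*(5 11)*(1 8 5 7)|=|(1 8 3 10 5 11 7)|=7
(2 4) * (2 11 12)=[0, 1, 4, 3, 11, 5, 6, 7, 8, 9, 10, 12, 2]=(2 4 11 12)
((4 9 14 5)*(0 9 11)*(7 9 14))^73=(0 4 14 11 5)(7 9)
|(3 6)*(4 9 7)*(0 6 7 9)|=5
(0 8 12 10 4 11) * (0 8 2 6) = (0 2 6)(4 11 8 12 10) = [2, 1, 6, 3, 11, 5, 0, 7, 12, 9, 4, 8, 10]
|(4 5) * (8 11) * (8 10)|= |(4 5)(8 11 10)|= 6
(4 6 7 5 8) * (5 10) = (4 6 7 10 5 8) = [0, 1, 2, 3, 6, 8, 7, 10, 4, 9, 5]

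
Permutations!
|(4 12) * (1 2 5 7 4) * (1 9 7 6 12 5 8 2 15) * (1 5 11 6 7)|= 18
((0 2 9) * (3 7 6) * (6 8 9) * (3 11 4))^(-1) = ((0 2 6 11 4 3 7 8 9))^(-1) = (0 9 8 7 3 4 11 6 2)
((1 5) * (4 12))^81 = (1 5)(4 12)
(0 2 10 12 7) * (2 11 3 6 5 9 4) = (0 11 3 6 5 9 4 2 10 12 7) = [11, 1, 10, 6, 2, 9, 5, 0, 8, 4, 12, 3, 7]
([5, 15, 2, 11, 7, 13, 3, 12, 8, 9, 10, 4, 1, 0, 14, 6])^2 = (0 13 5)(1 6 11 7)(3 4 12 15)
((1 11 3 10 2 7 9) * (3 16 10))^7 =((1 11 16 10 2 7 9))^7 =(16)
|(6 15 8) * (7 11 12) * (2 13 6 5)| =6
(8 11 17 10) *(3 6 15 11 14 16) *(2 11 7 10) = [0, 1, 11, 6, 4, 5, 15, 10, 14, 9, 8, 17, 12, 13, 16, 7, 3, 2] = (2 11 17)(3 6 15 7 10 8 14 16)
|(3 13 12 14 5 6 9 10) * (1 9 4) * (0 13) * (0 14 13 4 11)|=10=|(0 4 1 9 10 3 14 5 6 11)(12 13)|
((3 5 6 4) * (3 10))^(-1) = (3 10 4 6 5)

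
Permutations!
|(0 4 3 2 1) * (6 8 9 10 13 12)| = 30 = |(0 4 3 2 1)(6 8 9 10 13 12)|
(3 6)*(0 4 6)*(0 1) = (0 4 6 3 1) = [4, 0, 2, 1, 6, 5, 3]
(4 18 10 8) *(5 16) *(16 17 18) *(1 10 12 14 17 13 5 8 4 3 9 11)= (1 10 4 16 8 3 9 11)(5 13)(12 14 17 18)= [0, 10, 2, 9, 16, 13, 6, 7, 3, 11, 4, 1, 14, 5, 17, 15, 8, 18, 12]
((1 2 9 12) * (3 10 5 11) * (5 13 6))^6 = ((1 2 9 12)(3 10 13 6 5 11))^6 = (13)(1 9)(2 12)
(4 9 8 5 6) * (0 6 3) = (0 6 4 9 8 5 3) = [6, 1, 2, 0, 9, 3, 4, 7, 5, 8]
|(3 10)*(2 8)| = 2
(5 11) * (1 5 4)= (1 5 11 4)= [0, 5, 2, 3, 1, 11, 6, 7, 8, 9, 10, 4]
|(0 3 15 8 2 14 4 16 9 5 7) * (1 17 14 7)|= |(0 3 15 8 2 7)(1 17 14 4 16 9 5)|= 42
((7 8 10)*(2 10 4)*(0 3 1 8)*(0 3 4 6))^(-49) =((0 4 2 10 7 3 1 8 6))^(-49) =(0 3 4 1 2 8 10 6 7)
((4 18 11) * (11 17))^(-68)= (18)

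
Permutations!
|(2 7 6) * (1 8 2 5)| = |(1 8 2 7 6 5)| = 6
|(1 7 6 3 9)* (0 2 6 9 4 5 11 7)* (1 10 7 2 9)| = |(0 9 10 7 1)(2 6 3 4 5 11)| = 30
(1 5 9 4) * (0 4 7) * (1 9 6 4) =(0 1 5 6 4 9 7) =[1, 5, 2, 3, 9, 6, 4, 0, 8, 7]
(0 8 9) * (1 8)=(0 1 8 9)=[1, 8, 2, 3, 4, 5, 6, 7, 9, 0]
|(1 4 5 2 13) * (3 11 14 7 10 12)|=30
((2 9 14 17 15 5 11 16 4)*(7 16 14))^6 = (2 9 7 16 4)(5 11 14 17 15)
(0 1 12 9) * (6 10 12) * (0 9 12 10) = (12)(0 1 6) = [1, 6, 2, 3, 4, 5, 0, 7, 8, 9, 10, 11, 12]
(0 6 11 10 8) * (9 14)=(0 6 11 10 8)(9 14)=[6, 1, 2, 3, 4, 5, 11, 7, 0, 14, 8, 10, 12, 13, 9]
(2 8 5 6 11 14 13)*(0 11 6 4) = [11, 1, 8, 3, 0, 4, 6, 7, 5, 9, 10, 14, 12, 2, 13] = (0 11 14 13 2 8 5 4)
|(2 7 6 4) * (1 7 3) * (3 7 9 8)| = 4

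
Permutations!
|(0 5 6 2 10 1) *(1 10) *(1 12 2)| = |(0 5 6 1)(2 12)| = 4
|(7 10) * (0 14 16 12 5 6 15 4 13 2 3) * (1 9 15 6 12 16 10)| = 22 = |(16)(0 14 10 7 1 9 15 4 13 2 3)(5 12)|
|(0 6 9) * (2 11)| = 6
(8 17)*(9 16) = (8 17)(9 16) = [0, 1, 2, 3, 4, 5, 6, 7, 17, 16, 10, 11, 12, 13, 14, 15, 9, 8]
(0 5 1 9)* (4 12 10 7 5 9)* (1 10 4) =(0 9)(4 12)(5 10 7) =[9, 1, 2, 3, 12, 10, 6, 5, 8, 0, 7, 11, 4]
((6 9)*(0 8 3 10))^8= ((0 8 3 10)(6 9))^8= (10)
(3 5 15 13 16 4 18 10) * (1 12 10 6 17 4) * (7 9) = (1 12 10 3 5 15 13 16)(4 18 6 17)(7 9) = [0, 12, 2, 5, 18, 15, 17, 9, 8, 7, 3, 11, 10, 16, 14, 13, 1, 4, 6]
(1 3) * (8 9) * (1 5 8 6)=[0, 3, 2, 5, 4, 8, 1, 7, 9, 6]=(1 3 5 8 9 6)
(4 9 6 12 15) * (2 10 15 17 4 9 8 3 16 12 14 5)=(2 10 15 9 6 14 5)(3 16 12 17 4 8)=[0, 1, 10, 16, 8, 2, 14, 7, 3, 6, 15, 11, 17, 13, 5, 9, 12, 4]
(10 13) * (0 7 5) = (0 7 5)(10 13) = [7, 1, 2, 3, 4, 0, 6, 5, 8, 9, 13, 11, 12, 10]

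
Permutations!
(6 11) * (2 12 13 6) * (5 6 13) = (13)(2 12 5 6 11) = [0, 1, 12, 3, 4, 6, 11, 7, 8, 9, 10, 2, 5, 13]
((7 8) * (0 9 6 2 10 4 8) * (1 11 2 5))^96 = (0 4 11 6 7 10 1 9 8 2 5)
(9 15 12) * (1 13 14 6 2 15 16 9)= (1 13 14 6 2 15 12)(9 16)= [0, 13, 15, 3, 4, 5, 2, 7, 8, 16, 10, 11, 1, 14, 6, 12, 9]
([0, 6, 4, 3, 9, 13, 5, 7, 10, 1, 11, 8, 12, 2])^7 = [0, 1, 2, 3, 4, 5, 6, 7, 10, 9, 11, 8, 12, 13]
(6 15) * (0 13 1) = (0 13 1)(6 15) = [13, 0, 2, 3, 4, 5, 15, 7, 8, 9, 10, 11, 12, 1, 14, 6]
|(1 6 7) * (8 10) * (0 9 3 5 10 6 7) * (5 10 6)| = |(0 9 3 10 8 5 6)(1 7)| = 14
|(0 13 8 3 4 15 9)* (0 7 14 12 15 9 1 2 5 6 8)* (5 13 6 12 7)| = |(0 6 8 3 4 9 5 12 15 1 2 13)(7 14)| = 12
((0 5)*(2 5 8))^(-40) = (8) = ((0 8 2 5))^(-40)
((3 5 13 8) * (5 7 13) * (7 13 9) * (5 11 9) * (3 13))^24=((5 11 9 7)(8 13))^24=(13)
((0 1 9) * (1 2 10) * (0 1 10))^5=(10)(0 2)(1 9)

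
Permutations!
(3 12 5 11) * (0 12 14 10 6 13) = [12, 1, 2, 14, 4, 11, 13, 7, 8, 9, 6, 3, 5, 0, 10] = (0 12 5 11 3 14 10 6 13)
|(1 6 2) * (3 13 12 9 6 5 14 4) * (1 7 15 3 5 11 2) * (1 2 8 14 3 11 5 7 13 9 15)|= |(1 5 3 9 6 2 13 12 15 11 8 14 4 7)|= 14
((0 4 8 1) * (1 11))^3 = (0 11 4 1 8)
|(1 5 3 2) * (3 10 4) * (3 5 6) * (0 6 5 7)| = |(0 6 3 2 1 5 10 4 7)| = 9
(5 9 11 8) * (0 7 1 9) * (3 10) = (0 7 1 9 11 8 5)(3 10) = [7, 9, 2, 10, 4, 0, 6, 1, 5, 11, 3, 8]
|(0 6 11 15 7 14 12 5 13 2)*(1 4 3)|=30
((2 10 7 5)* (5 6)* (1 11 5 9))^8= ((1 11 5 2 10 7 6 9))^8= (11)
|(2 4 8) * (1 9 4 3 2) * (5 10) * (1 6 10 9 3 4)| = |(1 3 2 4 8 6 10 5 9)| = 9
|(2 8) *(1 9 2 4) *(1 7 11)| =|(1 9 2 8 4 7 11)| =7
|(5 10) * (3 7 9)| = 6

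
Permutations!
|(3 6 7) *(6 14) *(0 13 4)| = 12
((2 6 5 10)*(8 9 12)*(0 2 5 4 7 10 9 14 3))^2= ((0 2 6 4 7 10 5 9 12 8 14 3))^2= (0 6 7 5 12 14)(2 4 10 9 8 3)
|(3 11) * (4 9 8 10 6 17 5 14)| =8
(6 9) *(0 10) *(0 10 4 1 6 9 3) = (10)(0 4 1 6 3) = [4, 6, 2, 0, 1, 5, 3, 7, 8, 9, 10]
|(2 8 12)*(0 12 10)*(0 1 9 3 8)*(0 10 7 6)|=|(0 12 2 10 1 9 3 8 7 6)|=10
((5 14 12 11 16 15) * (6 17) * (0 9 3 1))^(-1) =((0 9 3 1)(5 14 12 11 16 15)(6 17))^(-1) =(0 1 3 9)(5 15 16 11 12 14)(6 17)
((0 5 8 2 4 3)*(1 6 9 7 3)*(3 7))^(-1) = ((0 5 8 2 4 1 6 9 3))^(-1) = (0 3 9 6 1 4 2 8 5)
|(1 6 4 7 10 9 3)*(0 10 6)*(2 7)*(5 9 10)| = 20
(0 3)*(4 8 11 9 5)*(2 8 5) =(0 3)(2 8 11 9)(4 5) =[3, 1, 8, 0, 5, 4, 6, 7, 11, 2, 10, 9]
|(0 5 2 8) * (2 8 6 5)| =5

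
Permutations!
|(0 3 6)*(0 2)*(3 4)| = 5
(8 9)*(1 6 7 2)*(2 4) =(1 6 7 4 2)(8 9) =[0, 6, 1, 3, 2, 5, 7, 4, 9, 8]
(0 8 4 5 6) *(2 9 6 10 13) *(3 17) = (0 8 4 5 10 13 2 9 6)(3 17) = [8, 1, 9, 17, 5, 10, 0, 7, 4, 6, 13, 11, 12, 2, 14, 15, 16, 3]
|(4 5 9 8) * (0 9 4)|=6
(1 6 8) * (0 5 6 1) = (0 5 6 8) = [5, 1, 2, 3, 4, 6, 8, 7, 0]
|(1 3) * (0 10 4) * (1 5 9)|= |(0 10 4)(1 3 5 9)|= 12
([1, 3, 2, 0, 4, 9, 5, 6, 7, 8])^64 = (0 1 3)(5 6 7 8 9)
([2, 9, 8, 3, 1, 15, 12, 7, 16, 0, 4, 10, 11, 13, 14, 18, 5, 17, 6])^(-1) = (0 9 1 4 10 11 12 6 18 15 5 16 8 2)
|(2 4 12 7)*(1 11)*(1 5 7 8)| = |(1 11 5 7 2 4 12 8)| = 8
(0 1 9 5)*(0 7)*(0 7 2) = (0 1 9 5 2) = [1, 9, 0, 3, 4, 2, 6, 7, 8, 5]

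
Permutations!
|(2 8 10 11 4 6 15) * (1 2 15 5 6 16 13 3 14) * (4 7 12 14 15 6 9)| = 8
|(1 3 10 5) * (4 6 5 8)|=|(1 3 10 8 4 6 5)|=7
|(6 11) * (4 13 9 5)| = 4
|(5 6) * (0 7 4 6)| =5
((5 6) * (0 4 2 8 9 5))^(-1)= ((0 4 2 8 9 5 6))^(-1)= (0 6 5 9 8 2 4)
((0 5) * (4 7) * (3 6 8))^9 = (8)(0 5)(4 7)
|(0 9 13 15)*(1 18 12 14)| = |(0 9 13 15)(1 18 12 14)| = 4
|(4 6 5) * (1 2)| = |(1 2)(4 6 5)| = 6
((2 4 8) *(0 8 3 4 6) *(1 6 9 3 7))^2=((0 8 2 9 3 4 7 1 6))^2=(0 2 3 7 6 8 9 4 1)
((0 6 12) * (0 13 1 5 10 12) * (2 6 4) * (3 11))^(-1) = ((0 4 2 6)(1 5 10 12 13)(3 11))^(-1) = (0 6 2 4)(1 13 12 10 5)(3 11)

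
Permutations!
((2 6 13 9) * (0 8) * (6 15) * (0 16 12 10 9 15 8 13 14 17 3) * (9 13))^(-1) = ((0 9 2 8 16 12 10 13 15 6 14 17 3))^(-1) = (0 3 17 14 6 15 13 10 12 16 8 2 9)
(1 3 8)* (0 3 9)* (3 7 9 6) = (0 7 9)(1 6 3 8) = [7, 6, 2, 8, 4, 5, 3, 9, 1, 0]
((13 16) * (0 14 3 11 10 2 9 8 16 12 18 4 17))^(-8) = ((0 14 3 11 10 2 9 8 16 13 12 18 4 17))^(-8) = (0 9 4 10 12 3 16)(2 18 11 13 14 8 17)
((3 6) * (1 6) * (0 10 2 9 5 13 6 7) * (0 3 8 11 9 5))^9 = ((0 10 2 5 13 6 8 11 9)(1 7 3))^9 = (13)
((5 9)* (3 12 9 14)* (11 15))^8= ((3 12 9 5 14)(11 15))^8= (15)(3 5 12 14 9)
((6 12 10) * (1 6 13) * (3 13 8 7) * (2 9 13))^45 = ((1 6 12 10 8 7 3 2 9 13))^45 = (1 7)(2 12)(3 6)(8 13)(9 10)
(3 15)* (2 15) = (2 15 3) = [0, 1, 15, 2, 4, 5, 6, 7, 8, 9, 10, 11, 12, 13, 14, 3]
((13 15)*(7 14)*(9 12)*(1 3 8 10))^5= ((1 3 8 10)(7 14)(9 12)(13 15))^5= (1 3 8 10)(7 14)(9 12)(13 15)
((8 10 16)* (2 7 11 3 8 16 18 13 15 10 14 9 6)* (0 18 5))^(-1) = (0 5 10 15 13 18)(2 6 9 14 8 3 11 7)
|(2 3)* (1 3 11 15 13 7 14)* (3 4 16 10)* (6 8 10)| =13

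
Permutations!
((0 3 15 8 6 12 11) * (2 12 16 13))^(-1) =((0 3 15 8 6 16 13 2 12 11))^(-1) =(0 11 12 2 13 16 6 8 15 3)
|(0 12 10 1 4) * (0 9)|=6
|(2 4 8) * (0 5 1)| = 3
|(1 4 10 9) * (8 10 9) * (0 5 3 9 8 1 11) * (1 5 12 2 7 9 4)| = 30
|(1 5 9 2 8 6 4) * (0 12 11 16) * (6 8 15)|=28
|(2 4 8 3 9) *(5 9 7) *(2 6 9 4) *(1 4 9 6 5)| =10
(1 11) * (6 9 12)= (1 11)(6 9 12)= [0, 11, 2, 3, 4, 5, 9, 7, 8, 12, 10, 1, 6]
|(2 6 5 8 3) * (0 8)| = |(0 8 3 2 6 5)| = 6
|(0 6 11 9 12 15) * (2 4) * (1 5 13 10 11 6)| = 18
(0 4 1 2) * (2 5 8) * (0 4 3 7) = (0 3 7)(1 5 8 2 4) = [3, 5, 4, 7, 1, 8, 6, 0, 2]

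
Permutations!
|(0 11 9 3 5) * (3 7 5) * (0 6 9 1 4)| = |(0 11 1 4)(5 6 9 7)| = 4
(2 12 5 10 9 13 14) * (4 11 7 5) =[0, 1, 12, 3, 11, 10, 6, 5, 8, 13, 9, 7, 4, 14, 2] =(2 12 4 11 7 5 10 9 13 14)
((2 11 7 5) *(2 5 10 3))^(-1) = (2 3 10 7 11) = ((2 11 7 10 3))^(-1)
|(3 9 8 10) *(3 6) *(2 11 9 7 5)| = 9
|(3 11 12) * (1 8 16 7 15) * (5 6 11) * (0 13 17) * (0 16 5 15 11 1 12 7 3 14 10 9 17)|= |(0 13)(1 8 5 6)(3 15 12 14 10 9 17 16)(7 11)|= 8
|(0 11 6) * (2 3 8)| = 3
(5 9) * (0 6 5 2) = (0 6 5 9 2) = [6, 1, 0, 3, 4, 9, 5, 7, 8, 2]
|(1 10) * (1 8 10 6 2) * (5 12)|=6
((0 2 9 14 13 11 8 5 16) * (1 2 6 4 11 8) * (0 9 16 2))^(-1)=((0 6 4 11 1)(2 16 9 14 13 8 5))^(-1)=(0 1 11 4 6)(2 5 8 13 14 9 16)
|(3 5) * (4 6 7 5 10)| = |(3 10 4 6 7 5)| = 6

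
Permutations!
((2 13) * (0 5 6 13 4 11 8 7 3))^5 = ((0 5 6 13 2 4 11 8 7 3))^5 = (0 4)(2 3)(5 11)(6 8)(7 13)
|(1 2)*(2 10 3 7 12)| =6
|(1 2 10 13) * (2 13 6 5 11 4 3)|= |(1 13)(2 10 6 5 11 4 3)|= 14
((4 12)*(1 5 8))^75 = ((1 5 8)(4 12))^75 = (4 12)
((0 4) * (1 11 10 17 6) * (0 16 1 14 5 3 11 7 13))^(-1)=(0 13 7 1 16 4)(3 5 14 6 17 10 11)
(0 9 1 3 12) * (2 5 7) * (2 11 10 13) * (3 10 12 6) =(0 9 1 10 13 2 5 7 11 12)(3 6) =[9, 10, 5, 6, 4, 7, 3, 11, 8, 1, 13, 12, 0, 2]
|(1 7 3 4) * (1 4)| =|(1 7 3)| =3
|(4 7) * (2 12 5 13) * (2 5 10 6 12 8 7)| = |(2 8 7 4)(5 13)(6 12 10)| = 12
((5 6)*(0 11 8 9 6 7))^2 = ((0 11 8 9 6 5 7))^2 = (0 8 6 7 11 9 5)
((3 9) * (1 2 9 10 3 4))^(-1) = (1 4 9 2)(3 10)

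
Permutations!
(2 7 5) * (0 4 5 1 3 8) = (0 4 5 2 7 1 3 8) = [4, 3, 7, 8, 5, 2, 6, 1, 0]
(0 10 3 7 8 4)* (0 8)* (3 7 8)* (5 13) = (0 10 7)(3 8 4)(5 13) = [10, 1, 2, 8, 3, 13, 6, 0, 4, 9, 7, 11, 12, 5]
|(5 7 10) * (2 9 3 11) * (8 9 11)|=6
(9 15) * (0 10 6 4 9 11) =(0 10 6 4 9 15 11) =[10, 1, 2, 3, 9, 5, 4, 7, 8, 15, 6, 0, 12, 13, 14, 11]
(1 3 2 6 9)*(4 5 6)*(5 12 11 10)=(1 3 2 4 12 11 10 5 6 9)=[0, 3, 4, 2, 12, 6, 9, 7, 8, 1, 5, 10, 11]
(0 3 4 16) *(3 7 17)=(0 7 17 3 4 16)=[7, 1, 2, 4, 16, 5, 6, 17, 8, 9, 10, 11, 12, 13, 14, 15, 0, 3]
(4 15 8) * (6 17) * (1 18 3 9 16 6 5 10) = (1 18 3 9 16 6 17 5 10)(4 15 8) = [0, 18, 2, 9, 15, 10, 17, 7, 4, 16, 1, 11, 12, 13, 14, 8, 6, 5, 3]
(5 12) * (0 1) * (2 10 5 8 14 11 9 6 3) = (0 1)(2 10 5 12 8 14 11 9 6 3) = [1, 0, 10, 2, 4, 12, 3, 7, 14, 6, 5, 9, 8, 13, 11]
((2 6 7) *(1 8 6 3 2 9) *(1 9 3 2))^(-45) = (9) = ((9)(1 8 6 7 3))^(-45)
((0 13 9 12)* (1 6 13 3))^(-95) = ((0 3 1 6 13 9 12))^(-95) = (0 6 12 1 9 3 13)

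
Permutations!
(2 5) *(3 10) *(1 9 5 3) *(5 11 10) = [0, 9, 3, 5, 4, 2, 6, 7, 8, 11, 1, 10] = (1 9 11 10)(2 3 5)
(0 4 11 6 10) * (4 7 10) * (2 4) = [7, 1, 4, 3, 11, 5, 2, 10, 8, 9, 0, 6] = (0 7 10)(2 4 11 6)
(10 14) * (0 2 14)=(0 2 14 10)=[2, 1, 14, 3, 4, 5, 6, 7, 8, 9, 0, 11, 12, 13, 10]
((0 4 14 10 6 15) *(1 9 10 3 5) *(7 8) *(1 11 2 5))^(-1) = ((0 4 14 3 1 9 10 6 15)(2 5 11)(7 8))^(-1) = (0 15 6 10 9 1 3 14 4)(2 11 5)(7 8)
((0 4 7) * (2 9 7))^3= (0 9 4 7 2)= ((0 4 2 9 7))^3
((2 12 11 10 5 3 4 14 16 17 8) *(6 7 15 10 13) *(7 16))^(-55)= (2 12 11 13 6 16 17 8)(3 4 14 7 15 10 5)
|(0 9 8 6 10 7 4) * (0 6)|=|(0 9 8)(4 6 10 7)|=12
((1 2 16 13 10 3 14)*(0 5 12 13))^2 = (0 12 10 14 2)(1 16 5 13 3)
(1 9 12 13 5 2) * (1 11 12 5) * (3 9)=(1 3 9 5 2 11 12 13)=[0, 3, 11, 9, 4, 2, 6, 7, 8, 5, 10, 12, 13, 1]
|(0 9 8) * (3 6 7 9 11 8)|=12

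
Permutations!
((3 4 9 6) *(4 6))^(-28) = ((3 6)(4 9))^(-28) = (9)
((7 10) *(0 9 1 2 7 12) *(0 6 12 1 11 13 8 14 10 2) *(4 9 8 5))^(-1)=((0 8 14 10 1)(2 7)(4 9 11 13 5)(6 12))^(-1)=(0 1 10 14 8)(2 7)(4 5 13 11 9)(6 12)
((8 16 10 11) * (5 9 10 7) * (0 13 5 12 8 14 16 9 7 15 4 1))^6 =((0 13 5 7 12 8 9 10 11 14 16 15 4 1))^6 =(0 9 4 12 16 5 11)(1 8 15 7 14 13 10)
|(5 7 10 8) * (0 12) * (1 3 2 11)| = |(0 12)(1 3 2 11)(5 7 10 8)| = 4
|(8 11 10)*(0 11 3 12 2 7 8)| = |(0 11 10)(2 7 8 3 12)| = 15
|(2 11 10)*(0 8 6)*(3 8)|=12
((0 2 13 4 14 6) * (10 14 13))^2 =((0 2 10 14 6)(4 13))^2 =(0 10 6 2 14)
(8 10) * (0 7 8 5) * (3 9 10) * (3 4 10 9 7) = [3, 1, 2, 7, 10, 0, 6, 8, 4, 9, 5] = (0 3 7 8 4 10 5)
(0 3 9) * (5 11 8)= (0 3 9)(5 11 8)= [3, 1, 2, 9, 4, 11, 6, 7, 5, 0, 10, 8]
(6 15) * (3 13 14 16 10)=(3 13 14 16 10)(6 15)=[0, 1, 2, 13, 4, 5, 15, 7, 8, 9, 3, 11, 12, 14, 16, 6, 10]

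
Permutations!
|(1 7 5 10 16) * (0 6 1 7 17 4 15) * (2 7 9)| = |(0 6 1 17 4 15)(2 7 5 10 16 9)| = 6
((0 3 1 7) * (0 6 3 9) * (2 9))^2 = (0 9 2)(1 6)(3 7)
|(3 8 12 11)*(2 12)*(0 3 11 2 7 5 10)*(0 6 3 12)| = 6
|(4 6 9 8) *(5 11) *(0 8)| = |(0 8 4 6 9)(5 11)| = 10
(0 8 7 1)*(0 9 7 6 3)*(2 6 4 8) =[2, 9, 6, 0, 8, 5, 3, 1, 4, 7] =(0 2 6 3)(1 9 7)(4 8)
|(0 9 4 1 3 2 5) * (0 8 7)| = |(0 9 4 1 3 2 5 8 7)| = 9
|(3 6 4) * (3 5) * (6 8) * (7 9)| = 10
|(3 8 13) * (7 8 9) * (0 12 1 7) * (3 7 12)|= |(0 3 9)(1 12)(7 8 13)|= 6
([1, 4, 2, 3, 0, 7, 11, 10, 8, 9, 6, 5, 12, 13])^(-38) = [1, 4, 2, 3, 0, 10, 5, 6, 8, 9, 11, 7, 12, 13]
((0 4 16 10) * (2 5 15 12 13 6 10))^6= ((0 4 16 2 5 15 12 13 6 10))^6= (0 12 16 6 5)(2 10 15 4 13)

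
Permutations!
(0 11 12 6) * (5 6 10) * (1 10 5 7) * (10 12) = (0 11 10 7 1 12 5 6) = [11, 12, 2, 3, 4, 6, 0, 1, 8, 9, 7, 10, 5]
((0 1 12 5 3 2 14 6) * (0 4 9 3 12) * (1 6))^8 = (14) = ((0 6 4 9 3 2 14 1)(5 12))^8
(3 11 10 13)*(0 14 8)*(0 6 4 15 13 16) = (0 14 8 6 4 15 13 3 11 10 16) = [14, 1, 2, 11, 15, 5, 4, 7, 6, 9, 16, 10, 12, 3, 8, 13, 0]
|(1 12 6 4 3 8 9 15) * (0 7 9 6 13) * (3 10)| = 35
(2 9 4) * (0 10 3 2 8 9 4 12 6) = (0 10 3 2 4 8 9 12 6) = [10, 1, 4, 2, 8, 5, 0, 7, 9, 12, 3, 11, 6]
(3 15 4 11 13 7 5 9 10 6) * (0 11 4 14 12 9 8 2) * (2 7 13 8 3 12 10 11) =[2, 1, 0, 15, 4, 3, 12, 5, 7, 11, 6, 8, 9, 13, 10, 14] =(0 2)(3 15 14 10 6 12 9 11 8 7 5)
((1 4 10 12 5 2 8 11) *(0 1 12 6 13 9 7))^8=((0 1 4 10 6 13 9 7)(2 8 11 12 5))^8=(13)(2 12 8 5 11)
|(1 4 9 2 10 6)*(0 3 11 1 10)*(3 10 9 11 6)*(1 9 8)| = 10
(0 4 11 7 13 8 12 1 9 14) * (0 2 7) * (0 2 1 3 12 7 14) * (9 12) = (0 4 11 2 14 1 12 3 9)(7 13 8) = [4, 12, 14, 9, 11, 5, 6, 13, 7, 0, 10, 2, 3, 8, 1]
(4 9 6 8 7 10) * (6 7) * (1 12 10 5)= (1 12 10 4 9 7 5)(6 8)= [0, 12, 2, 3, 9, 1, 8, 5, 6, 7, 4, 11, 10]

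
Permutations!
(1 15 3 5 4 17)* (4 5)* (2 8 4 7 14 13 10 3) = (1 15 2 8 4 17)(3 7 14 13 10) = [0, 15, 8, 7, 17, 5, 6, 14, 4, 9, 3, 11, 12, 10, 13, 2, 16, 1]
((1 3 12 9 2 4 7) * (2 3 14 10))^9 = (1 2)(4 14)(7 10)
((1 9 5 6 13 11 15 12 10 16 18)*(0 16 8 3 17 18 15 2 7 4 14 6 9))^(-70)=(18)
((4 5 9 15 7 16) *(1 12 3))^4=(1 12 3)(4 7 9)(5 16 15)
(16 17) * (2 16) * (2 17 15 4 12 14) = (17)(2 16 15 4 12 14) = [0, 1, 16, 3, 12, 5, 6, 7, 8, 9, 10, 11, 14, 13, 2, 4, 15, 17]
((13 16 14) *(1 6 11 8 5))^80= ((1 6 11 8 5)(13 16 14))^80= (13 14 16)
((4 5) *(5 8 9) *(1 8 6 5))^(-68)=(1 8 9)(4 6 5)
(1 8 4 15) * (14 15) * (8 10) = (1 10 8 4 14 15) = [0, 10, 2, 3, 14, 5, 6, 7, 4, 9, 8, 11, 12, 13, 15, 1]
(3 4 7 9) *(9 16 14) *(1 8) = (1 8)(3 4 7 16 14 9) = [0, 8, 2, 4, 7, 5, 6, 16, 1, 3, 10, 11, 12, 13, 9, 15, 14]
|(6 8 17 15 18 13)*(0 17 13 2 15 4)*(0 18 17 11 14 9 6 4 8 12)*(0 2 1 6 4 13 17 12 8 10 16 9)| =9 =|(0 11 14)(1 6 8 17 10 16 9 4 18)(2 15 12)|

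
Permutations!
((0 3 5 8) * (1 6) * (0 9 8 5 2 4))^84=((0 3 2 4)(1 6)(8 9))^84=(9)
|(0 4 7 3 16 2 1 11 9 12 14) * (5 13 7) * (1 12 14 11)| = |(0 4 5 13 7 3 16 2 12 11 9 14)| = 12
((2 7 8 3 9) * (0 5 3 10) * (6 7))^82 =(0 5 3 9 2 6 7 8 10)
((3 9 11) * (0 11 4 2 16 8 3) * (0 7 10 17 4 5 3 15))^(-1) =((0 11 7 10 17 4 2 16 8 15)(3 9 5))^(-1) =(0 15 8 16 2 4 17 10 7 11)(3 5 9)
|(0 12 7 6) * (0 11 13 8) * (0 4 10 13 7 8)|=|(0 12 8 4 10 13)(6 11 7)|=6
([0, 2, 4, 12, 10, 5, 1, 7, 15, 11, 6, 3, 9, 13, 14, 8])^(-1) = [0, 6, 1, 11, 2, 5, 10, 7, 15, 12, 4, 9, 3, 13, 14, 8]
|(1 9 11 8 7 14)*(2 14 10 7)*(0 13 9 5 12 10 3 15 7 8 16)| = |(0 13 9 11 16)(1 5 12 10 8 2 14)(3 15 7)| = 105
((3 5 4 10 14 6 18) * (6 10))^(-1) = (3 18 6 4 5)(10 14)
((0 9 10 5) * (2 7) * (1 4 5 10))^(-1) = ((10)(0 9 1 4 5)(2 7))^(-1) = (10)(0 5 4 1 9)(2 7)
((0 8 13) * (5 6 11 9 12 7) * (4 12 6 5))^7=(0 8 13)(4 12 7)(6 11 9)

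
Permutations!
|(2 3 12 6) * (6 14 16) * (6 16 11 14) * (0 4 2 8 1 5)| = 18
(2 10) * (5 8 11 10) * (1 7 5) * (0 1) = (0 1 7 5 8 11 10 2) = [1, 7, 0, 3, 4, 8, 6, 5, 11, 9, 2, 10]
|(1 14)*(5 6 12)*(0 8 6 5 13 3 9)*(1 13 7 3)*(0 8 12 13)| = |(0 12 7 3 9 8 6 13 1 14)| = 10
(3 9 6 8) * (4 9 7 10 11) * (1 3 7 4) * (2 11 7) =(1 3 4 9 6 8 2 11)(7 10) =[0, 3, 11, 4, 9, 5, 8, 10, 2, 6, 7, 1]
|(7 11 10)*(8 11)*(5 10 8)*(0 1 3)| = |(0 1 3)(5 10 7)(8 11)| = 6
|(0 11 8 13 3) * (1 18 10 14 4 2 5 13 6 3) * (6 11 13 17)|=12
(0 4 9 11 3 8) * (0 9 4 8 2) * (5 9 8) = (0 5 9 11 3 2) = [5, 1, 0, 2, 4, 9, 6, 7, 8, 11, 10, 3]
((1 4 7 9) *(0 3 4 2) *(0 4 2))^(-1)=((0 3 2 4 7 9 1))^(-1)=(0 1 9 7 4 2 3)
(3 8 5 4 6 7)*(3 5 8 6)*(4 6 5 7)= (8)(3 5 6 4)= [0, 1, 2, 5, 3, 6, 4, 7, 8]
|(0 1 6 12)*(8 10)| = |(0 1 6 12)(8 10)| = 4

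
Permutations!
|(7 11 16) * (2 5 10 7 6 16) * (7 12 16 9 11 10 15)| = 10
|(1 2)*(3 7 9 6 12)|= |(1 2)(3 7 9 6 12)|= 10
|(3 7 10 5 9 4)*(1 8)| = 6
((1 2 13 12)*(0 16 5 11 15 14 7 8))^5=(0 14 5 8 15 16 7 11)(1 2 13 12)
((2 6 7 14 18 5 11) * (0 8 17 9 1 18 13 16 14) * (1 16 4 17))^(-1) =(0 7 6 2 11 5 18 1 8)(4 13 14 16 9 17)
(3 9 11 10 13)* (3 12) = (3 9 11 10 13 12) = [0, 1, 2, 9, 4, 5, 6, 7, 8, 11, 13, 10, 3, 12]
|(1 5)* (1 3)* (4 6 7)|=|(1 5 3)(4 6 7)|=3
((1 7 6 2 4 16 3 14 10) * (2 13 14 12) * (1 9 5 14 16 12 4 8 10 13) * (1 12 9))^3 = ((1 7 6 12 2 8 10)(3 4 9 5 14 13 16))^3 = (1 12 10 6 8 7 2)(3 5 16 9 13 4 14)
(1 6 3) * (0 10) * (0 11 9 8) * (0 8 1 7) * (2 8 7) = (0 10 11 9 1 6 3 2 8 7) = [10, 6, 8, 2, 4, 5, 3, 0, 7, 1, 11, 9]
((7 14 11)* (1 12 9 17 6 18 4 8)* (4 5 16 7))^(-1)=(1 8 4 11 14 7 16 5 18 6 17 9 12)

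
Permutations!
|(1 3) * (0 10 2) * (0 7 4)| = 10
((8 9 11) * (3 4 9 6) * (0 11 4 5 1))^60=(0 3 11 5 8 1 6)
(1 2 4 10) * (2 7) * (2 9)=(1 7 9 2 4 10)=[0, 7, 4, 3, 10, 5, 6, 9, 8, 2, 1]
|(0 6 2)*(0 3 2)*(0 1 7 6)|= 6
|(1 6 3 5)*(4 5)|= 5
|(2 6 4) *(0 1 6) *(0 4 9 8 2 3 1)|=|(1 6 9 8 2 4 3)|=7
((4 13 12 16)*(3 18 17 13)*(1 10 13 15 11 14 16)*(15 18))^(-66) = (18)(1 13)(10 12)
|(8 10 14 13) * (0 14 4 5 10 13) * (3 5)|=|(0 14)(3 5 10 4)(8 13)|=4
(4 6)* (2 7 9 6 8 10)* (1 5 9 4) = (1 5 9 6)(2 7 4 8 10) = [0, 5, 7, 3, 8, 9, 1, 4, 10, 6, 2]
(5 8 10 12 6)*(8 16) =[0, 1, 2, 3, 4, 16, 5, 7, 10, 9, 12, 11, 6, 13, 14, 15, 8] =(5 16 8 10 12 6)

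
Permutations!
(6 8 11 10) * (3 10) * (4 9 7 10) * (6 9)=(3 4 6 8 11)(7 10 9)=[0, 1, 2, 4, 6, 5, 8, 10, 11, 7, 9, 3]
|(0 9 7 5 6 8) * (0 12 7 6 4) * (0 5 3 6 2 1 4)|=30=|(0 9 2 1 4 5)(3 6 8 12 7)|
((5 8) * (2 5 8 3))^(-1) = ((8)(2 5 3))^(-1) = (8)(2 3 5)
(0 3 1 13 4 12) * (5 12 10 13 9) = (0 3 1 9 5 12)(4 10 13) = [3, 9, 2, 1, 10, 12, 6, 7, 8, 5, 13, 11, 0, 4]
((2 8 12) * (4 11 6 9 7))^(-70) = (2 12 8)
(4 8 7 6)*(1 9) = [0, 9, 2, 3, 8, 5, 4, 6, 7, 1] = (1 9)(4 8 7 6)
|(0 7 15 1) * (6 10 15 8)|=|(0 7 8 6 10 15 1)|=7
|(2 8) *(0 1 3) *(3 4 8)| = 6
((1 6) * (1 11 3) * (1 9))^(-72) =(1 3 6 9 11) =((1 6 11 3 9))^(-72)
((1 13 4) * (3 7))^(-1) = ((1 13 4)(3 7))^(-1) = (1 4 13)(3 7)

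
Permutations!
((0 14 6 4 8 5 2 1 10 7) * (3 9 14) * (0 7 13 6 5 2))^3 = (0 14 3 5 9)(1 6 2 13 8 10 4)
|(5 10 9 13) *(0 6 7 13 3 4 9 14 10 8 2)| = |(0 6 7 13 5 8 2)(3 4 9)(10 14)| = 42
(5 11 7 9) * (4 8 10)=[0, 1, 2, 3, 8, 11, 6, 9, 10, 5, 4, 7]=(4 8 10)(5 11 7 9)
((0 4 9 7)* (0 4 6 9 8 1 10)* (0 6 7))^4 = (0 1)(4 6)(7 10)(8 9)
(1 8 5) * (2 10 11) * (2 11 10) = (11)(1 8 5) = [0, 8, 2, 3, 4, 1, 6, 7, 5, 9, 10, 11]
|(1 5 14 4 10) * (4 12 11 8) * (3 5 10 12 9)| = 4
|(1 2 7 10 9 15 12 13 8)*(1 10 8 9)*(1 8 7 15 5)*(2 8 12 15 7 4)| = |(15)(1 8 10 12 13 9 5)(2 7 4)| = 21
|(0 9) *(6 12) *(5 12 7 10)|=10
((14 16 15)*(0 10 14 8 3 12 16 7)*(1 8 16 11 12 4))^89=((0 10 14 7)(1 8 3 4)(11 12)(15 16))^89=(0 10 14 7)(1 8 3 4)(11 12)(15 16)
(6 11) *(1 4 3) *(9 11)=(1 4 3)(6 9 11)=[0, 4, 2, 1, 3, 5, 9, 7, 8, 11, 10, 6]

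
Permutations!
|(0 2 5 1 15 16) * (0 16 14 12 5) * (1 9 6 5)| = |(16)(0 2)(1 15 14 12)(5 9 6)| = 12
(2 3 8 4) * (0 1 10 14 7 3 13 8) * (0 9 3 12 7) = (0 1 10 14)(2 13 8 4)(3 9)(7 12) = [1, 10, 13, 9, 2, 5, 6, 12, 4, 3, 14, 11, 7, 8, 0]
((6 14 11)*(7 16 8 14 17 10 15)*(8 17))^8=((6 8 14 11)(7 16 17 10 15))^8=(7 10 16 15 17)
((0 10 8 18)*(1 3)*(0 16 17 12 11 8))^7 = (0 10)(1 3)(8 18 16 17 12 11)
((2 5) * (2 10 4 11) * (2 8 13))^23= (2 10 11 13 5 4 8)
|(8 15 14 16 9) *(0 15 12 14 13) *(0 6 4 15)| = 20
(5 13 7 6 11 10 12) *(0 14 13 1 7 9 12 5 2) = (0 14 13 9 12 2)(1 7 6 11 10 5) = [14, 7, 0, 3, 4, 1, 11, 6, 8, 12, 5, 10, 2, 9, 13]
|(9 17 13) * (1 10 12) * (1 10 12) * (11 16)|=6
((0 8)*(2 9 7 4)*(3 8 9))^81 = (0 2 9 3 7 8 4)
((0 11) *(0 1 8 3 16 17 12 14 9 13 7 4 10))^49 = ((0 11 1 8 3 16 17 12 14 9 13 7 4 10))^49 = (0 12)(1 9)(3 7)(4 16)(8 13)(10 17)(11 14)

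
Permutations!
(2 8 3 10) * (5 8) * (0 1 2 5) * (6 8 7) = [1, 2, 0, 10, 4, 7, 8, 6, 3, 9, 5] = (0 1 2)(3 10 5 7 6 8)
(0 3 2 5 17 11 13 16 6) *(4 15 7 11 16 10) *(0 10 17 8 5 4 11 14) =(0 3 2 4 15 7 14)(5 8)(6 10 11 13 17 16) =[3, 1, 4, 2, 15, 8, 10, 14, 5, 9, 11, 13, 12, 17, 0, 7, 6, 16]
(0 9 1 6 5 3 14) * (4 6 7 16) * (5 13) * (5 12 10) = (0 9 1 7 16 4 6 13 12 10 5 3 14) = [9, 7, 2, 14, 6, 3, 13, 16, 8, 1, 5, 11, 10, 12, 0, 15, 4]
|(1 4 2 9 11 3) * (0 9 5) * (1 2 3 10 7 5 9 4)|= |(0 4 3 2 9 11 10 7 5)|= 9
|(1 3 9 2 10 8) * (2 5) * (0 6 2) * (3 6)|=|(0 3 9 5)(1 6 2 10 8)|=20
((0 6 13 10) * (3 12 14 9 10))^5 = (0 14 13 10 12 6 9 3) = ((0 6 13 3 12 14 9 10))^5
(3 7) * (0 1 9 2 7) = [1, 9, 7, 0, 4, 5, 6, 3, 8, 2] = (0 1 9 2 7 3)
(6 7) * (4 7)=(4 7 6)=[0, 1, 2, 3, 7, 5, 4, 6]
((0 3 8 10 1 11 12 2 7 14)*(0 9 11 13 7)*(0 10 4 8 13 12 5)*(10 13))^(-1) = ((0 3 10 1 12 2 13 7 14 9 11 5)(4 8))^(-1) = (0 5 11 9 14 7 13 2 12 1 10 3)(4 8)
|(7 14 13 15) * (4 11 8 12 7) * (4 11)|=7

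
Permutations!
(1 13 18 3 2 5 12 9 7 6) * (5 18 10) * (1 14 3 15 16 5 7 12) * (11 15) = [0, 13, 18, 2, 4, 1, 14, 6, 8, 12, 7, 15, 9, 10, 3, 16, 5, 17, 11] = (1 13 10 7 6 14 3 2 18 11 15 16 5)(9 12)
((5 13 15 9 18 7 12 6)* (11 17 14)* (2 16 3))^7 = ((2 16 3)(5 13 15 9 18 7 12 6)(11 17 14))^7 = (2 16 3)(5 6 12 7 18 9 15 13)(11 17 14)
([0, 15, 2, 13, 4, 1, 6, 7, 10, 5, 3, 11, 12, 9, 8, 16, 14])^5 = [0, 10, 2, 15, 4, 8, 6, 7, 5, 14, 1, 11, 12, 16, 9, 3, 13]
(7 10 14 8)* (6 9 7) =[0, 1, 2, 3, 4, 5, 9, 10, 6, 7, 14, 11, 12, 13, 8] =(6 9 7 10 14 8)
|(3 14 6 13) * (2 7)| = 4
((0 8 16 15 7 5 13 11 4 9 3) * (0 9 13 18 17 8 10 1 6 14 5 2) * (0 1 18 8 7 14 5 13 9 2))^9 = ((0 10 18 17 7)(1 6 5 8 16 15 14 13 11 4 9 3 2))^9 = (0 7 17 18 10)(1 4 15 6 9 14 5 3 13 8 2 11 16)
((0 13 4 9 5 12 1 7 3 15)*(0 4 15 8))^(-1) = ((0 13 15 4 9 5 12 1 7 3 8))^(-1) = (0 8 3 7 1 12 5 9 4 15 13)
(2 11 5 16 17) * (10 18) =(2 11 5 16 17)(10 18) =[0, 1, 11, 3, 4, 16, 6, 7, 8, 9, 18, 5, 12, 13, 14, 15, 17, 2, 10]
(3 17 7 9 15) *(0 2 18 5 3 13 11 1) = [2, 0, 18, 17, 4, 3, 6, 9, 8, 15, 10, 1, 12, 11, 14, 13, 16, 7, 5] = (0 2 18 5 3 17 7 9 15 13 11 1)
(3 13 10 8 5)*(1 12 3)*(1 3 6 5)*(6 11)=(1 12 11 6 5 3 13 10 8)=[0, 12, 2, 13, 4, 3, 5, 7, 1, 9, 8, 6, 11, 10]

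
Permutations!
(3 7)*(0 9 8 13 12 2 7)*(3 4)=(0 9 8 13 12 2 7 4 3)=[9, 1, 7, 0, 3, 5, 6, 4, 13, 8, 10, 11, 2, 12]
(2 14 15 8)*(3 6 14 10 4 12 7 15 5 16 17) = [0, 1, 10, 6, 12, 16, 14, 15, 2, 9, 4, 11, 7, 13, 5, 8, 17, 3] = (2 10 4 12 7 15 8)(3 6 14 5 16 17)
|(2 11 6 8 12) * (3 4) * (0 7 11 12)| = 10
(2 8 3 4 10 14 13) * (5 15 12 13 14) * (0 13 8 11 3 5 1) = (0 13 2 11 3 4 10 1)(5 15 12 8) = [13, 0, 11, 4, 10, 15, 6, 7, 5, 9, 1, 3, 8, 2, 14, 12]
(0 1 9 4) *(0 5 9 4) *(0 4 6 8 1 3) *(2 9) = (0 3)(1 6 8)(2 9 4 5) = [3, 6, 9, 0, 5, 2, 8, 7, 1, 4]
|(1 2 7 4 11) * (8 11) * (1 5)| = 7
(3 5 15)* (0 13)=(0 13)(3 5 15)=[13, 1, 2, 5, 4, 15, 6, 7, 8, 9, 10, 11, 12, 0, 14, 3]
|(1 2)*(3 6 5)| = 6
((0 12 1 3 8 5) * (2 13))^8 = (13)(0 1 8)(3 5 12)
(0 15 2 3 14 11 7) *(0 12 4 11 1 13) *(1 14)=(0 15 2 3 1 13)(4 11 7 12)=[15, 13, 3, 1, 11, 5, 6, 12, 8, 9, 10, 7, 4, 0, 14, 2]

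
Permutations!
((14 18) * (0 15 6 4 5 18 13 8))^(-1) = ((0 15 6 4 5 18 14 13 8))^(-1) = (0 8 13 14 18 5 4 6 15)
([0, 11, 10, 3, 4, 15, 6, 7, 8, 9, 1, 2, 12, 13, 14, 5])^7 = [0, 10, 11, 3, 4, 15, 6, 7, 8, 9, 2, 1, 12, 13, 14, 5]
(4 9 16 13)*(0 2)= (0 2)(4 9 16 13)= [2, 1, 0, 3, 9, 5, 6, 7, 8, 16, 10, 11, 12, 4, 14, 15, 13]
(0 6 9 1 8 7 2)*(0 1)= [6, 8, 1, 3, 4, 5, 9, 2, 7, 0]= (0 6 9)(1 8 7 2)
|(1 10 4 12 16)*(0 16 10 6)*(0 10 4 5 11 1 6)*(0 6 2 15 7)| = 10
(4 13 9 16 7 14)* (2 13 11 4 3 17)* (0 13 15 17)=(0 13 9 16 7 14 3)(2 15 17)(4 11)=[13, 1, 15, 0, 11, 5, 6, 14, 8, 16, 10, 4, 12, 9, 3, 17, 7, 2]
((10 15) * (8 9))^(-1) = (8 9)(10 15)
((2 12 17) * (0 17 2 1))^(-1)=(0 1 17)(2 12)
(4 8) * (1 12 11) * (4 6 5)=(1 12 11)(4 8 6 5)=[0, 12, 2, 3, 8, 4, 5, 7, 6, 9, 10, 1, 11]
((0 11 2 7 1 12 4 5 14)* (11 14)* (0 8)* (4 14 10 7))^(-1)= ((0 10 7 1 12 14 8)(2 4 5 11))^(-1)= (0 8 14 12 1 7 10)(2 11 5 4)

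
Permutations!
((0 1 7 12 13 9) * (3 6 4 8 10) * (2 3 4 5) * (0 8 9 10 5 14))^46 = ((0 1 7 12 13 10 4 9 8 5 2 3 6 14))^46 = (0 13 8 6 7 4 2)(1 10 5 14 12 9 3)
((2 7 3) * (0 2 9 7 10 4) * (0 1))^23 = (0 4 2 1 10)(3 7 9)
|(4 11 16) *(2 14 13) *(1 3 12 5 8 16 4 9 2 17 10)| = |(1 3 12 5 8 16 9 2 14 13 17 10)(4 11)| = 12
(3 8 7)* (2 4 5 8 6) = (2 4 5 8 7 3 6) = [0, 1, 4, 6, 5, 8, 2, 3, 7]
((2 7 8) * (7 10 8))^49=((2 10 8))^49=(2 10 8)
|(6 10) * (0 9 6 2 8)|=|(0 9 6 10 2 8)|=6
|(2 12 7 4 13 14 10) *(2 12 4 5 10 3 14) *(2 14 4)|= 4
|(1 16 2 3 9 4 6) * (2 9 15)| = |(1 16 9 4 6)(2 3 15)| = 15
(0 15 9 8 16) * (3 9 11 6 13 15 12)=(0 12 3 9 8 16)(6 13 15 11)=[12, 1, 2, 9, 4, 5, 13, 7, 16, 8, 10, 6, 3, 15, 14, 11, 0]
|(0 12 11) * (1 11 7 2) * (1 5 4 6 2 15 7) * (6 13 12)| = |(0 6 2 5 4 13 12 1 11)(7 15)| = 18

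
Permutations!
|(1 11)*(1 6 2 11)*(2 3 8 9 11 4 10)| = 15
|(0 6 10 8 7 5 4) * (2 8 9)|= |(0 6 10 9 2 8 7 5 4)|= 9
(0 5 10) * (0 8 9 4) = [5, 1, 2, 3, 0, 10, 6, 7, 9, 4, 8] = (0 5 10 8 9 4)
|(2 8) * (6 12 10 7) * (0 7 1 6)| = 4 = |(0 7)(1 6 12 10)(2 8)|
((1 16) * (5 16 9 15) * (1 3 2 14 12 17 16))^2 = (1 15)(2 12 16)(3 14 17)(5 9)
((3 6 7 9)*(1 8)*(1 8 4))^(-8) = ((1 4)(3 6 7 9))^(-8) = (9)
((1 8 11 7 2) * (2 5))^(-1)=((1 8 11 7 5 2))^(-1)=(1 2 5 7 11 8)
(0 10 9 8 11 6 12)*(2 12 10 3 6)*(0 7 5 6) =(0 3)(2 12 7 5 6 10 9 8 11) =[3, 1, 12, 0, 4, 6, 10, 5, 11, 8, 9, 2, 7]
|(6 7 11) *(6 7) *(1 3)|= 2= |(1 3)(7 11)|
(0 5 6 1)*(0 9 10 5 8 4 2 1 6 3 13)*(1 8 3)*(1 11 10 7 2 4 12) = (0 3 13)(1 9 7 2 8 12)(5 11 10) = [3, 9, 8, 13, 4, 11, 6, 2, 12, 7, 5, 10, 1, 0]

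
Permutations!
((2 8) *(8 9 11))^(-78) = ((2 9 11 8))^(-78) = (2 11)(8 9)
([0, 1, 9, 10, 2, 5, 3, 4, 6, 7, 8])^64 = [0, 1, 2, 3, 4, 5, 6, 7, 8, 9, 10]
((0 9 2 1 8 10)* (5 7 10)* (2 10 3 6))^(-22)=(0 10 9)(1 2 6 3 7 5 8)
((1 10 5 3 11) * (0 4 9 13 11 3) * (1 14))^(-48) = ((0 4 9 13 11 14 1 10 5))^(-48) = (0 1 13)(4 10 11)(5 14 9)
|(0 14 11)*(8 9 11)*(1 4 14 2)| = |(0 2 1 4 14 8 9 11)| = 8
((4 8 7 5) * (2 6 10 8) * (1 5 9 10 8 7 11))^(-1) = ((1 5 4 2 6 8 11)(7 9 10))^(-1) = (1 11 8 6 2 4 5)(7 10 9)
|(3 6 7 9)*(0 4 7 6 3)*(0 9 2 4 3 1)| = 3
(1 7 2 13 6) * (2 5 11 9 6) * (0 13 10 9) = (0 13 2 10 9 6 1 7 5 11) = [13, 7, 10, 3, 4, 11, 1, 5, 8, 6, 9, 0, 12, 2]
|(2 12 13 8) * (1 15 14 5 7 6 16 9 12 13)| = |(1 15 14 5 7 6 16 9 12)(2 13 8)| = 9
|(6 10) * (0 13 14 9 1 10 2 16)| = 9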